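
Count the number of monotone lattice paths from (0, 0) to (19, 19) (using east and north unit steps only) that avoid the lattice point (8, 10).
Number of paths = 27995670120

Total paths from (0, 0) to (19, 19): C(38, 19) = 35345263800. Paths through (8, 10): (paths (0, 0) → (8, 10)) × (paths (8, 10) → (19, 19)) = C(18, 8) · C(20, 11) = 43758 · 167960 = 7349593680. Avoidance count = 35345263800 − 7349593680 = 27995670120.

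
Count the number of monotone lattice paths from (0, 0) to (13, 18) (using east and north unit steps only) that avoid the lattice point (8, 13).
Number of paths = 154973595

Total paths from (0, 0) to (13, 18): C(31, 13) = 206253075. Paths through (8, 13): (paths (0, 0) → (8, 13)) × (paths (8, 13) → (13, 18)) = C(21, 8) · C(10, 5) = 203490 · 252 = 51279480. Avoidance count = 206253075 − 51279480 = 154973595.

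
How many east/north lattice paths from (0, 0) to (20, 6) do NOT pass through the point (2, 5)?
Number of paths = 229831

Total paths from (0, 0) to (20, 6): C(26, 20) = 230230. Paths through (2, 5): (paths (0, 0) → (2, 5)) × (paths (2, 5) → (20, 6)) = C(7, 2) · C(19, 18) = 21 · 19 = 399. Avoidance count = 230230 − 399 = 229831.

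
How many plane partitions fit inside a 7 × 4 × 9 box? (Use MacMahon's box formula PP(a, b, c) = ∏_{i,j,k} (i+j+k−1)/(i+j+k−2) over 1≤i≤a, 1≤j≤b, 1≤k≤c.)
PP(7, 4, 9) = 10323075958624

Evaluate the triple product over i = 1..7, j = 1..4, k = 1..9. The factors are (2/1) · (3/2) · (4/3) · (5/4) · (6/5) · (7/6) · (8/7) · (9/8) · … (252 factors total). The numerators and denominators telescope so the product is an integer; carrying out the multiplication exactly gives PP(7, 4, 9) = 10323075958624.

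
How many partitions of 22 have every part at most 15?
p(22, parts ≤ 15) = 972

Use the recurrence p(n, m) = p(n, m−1) + p(n−m, m): either the largest part is < m (count p(n, m−1)) or the largest part is exactly m (remove one copy of m, count p(n−m, m)). With p(0, ·) = 1 this gives p(22, parts ≤ 15) = 972. (By conjugating Young diagrams, this also counts partitions of 22 into at most 15 parts.)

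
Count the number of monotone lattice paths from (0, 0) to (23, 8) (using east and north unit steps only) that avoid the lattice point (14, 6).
Number of paths = 5756925

Total paths from (0, 0) to (23, 8): C(31, 23) = 7888725. Paths through (14, 6): (paths (0, 0) → (14, 6)) × (paths (14, 6) → (23, 8)) = C(20, 14) · C(11, 9) = 38760 · 55 = 2131800. Avoidance count = 7888725 − 2131800 = 5756925.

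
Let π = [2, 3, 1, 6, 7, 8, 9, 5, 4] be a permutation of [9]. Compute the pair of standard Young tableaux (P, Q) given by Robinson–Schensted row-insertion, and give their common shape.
P = [1, 3, 4, 7, 8, 9] / [2, 5] / [6];  Q = [1, 2, 4, 5, 6, 7] / [3, 8] / [9];  common shape = (6, 2, 1)

Row-insert the values π_1, π_2, … into P one at a time, bumping the leftmost entry strictly greater than the inserted value down to the next row. The recording tableau Q records, in position (i, j), the step at which that cell was added to P.
  Insert 2 (step 1): P = [2];  Q = [1]
  Insert 3 (step 2): P = [2, 3];  Q = [1, 2]
  Insert 1 (step 3): P = [1, 3] / [2];  Q = [1, 2] / [3]
  Insert 6 (step 4): P = [1, 3, 6] / [2];  Q = [1, 2, 4] / [3]
  Insert 7 (step 5): P = [1, 3, 6, 7] / [2];  Q = [1, 2, 4, 5] / [3]
  Insert 8 (step 6): P = [1, 3, 6, 7, 8] / [2];  Q = [1, 2, 4, 5, 6] / [3]
  Insert 9 (step 7): P = [1, 3, 6, 7, 8, 9] / [2];  Q = [1, 2, 4, 5, 6, 7] / [3]
  Insert 5 (step 8): P = [1, 3, 5, 7, 8, 9] / [2, 6];  Q = [1, 2, 4, 5, 6, 7] / [3, 8]
  Insert 4 (step 9): P = [1, 3, 4, 7, 8, 9] / [2, 5] / [6];  Q = [1, 2, 4, 5, 6, 7] / [3, 8] / [9]
Final shape: (6, 2, 1).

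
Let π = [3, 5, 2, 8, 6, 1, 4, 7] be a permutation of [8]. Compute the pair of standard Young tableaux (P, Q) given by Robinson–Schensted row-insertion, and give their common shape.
P = [1, 4, 6, 7] / [2, 5] / [3, 8];  Q = [1, 2, 4, 8] / [3, 5] / [6, 7];  common shape = (4, 2, 2)

Row-insert the values π_1, π_2, … into P one at a time, bumping the leftmost entry strictly greater than the inserted value down to the next row. The recording tableau Q records, in position (i, j), the step at which that cell was added to P.
  Insert 3 (step 1): P = [3];  Q = [1]
  Insert 5 (step 2): P = [3, 5];  Q = [1, 2]
  Insert 2 (step 3): P = [2, 5] / [3];  Q = [1, 2] / [3]
  Insert 8 (step 4): P = [2, 5, 8] / [3];  Q = [1, 2, 4] / [3]
  Insert 6 (step 5): P = [2, 5, 6] / [3, 8];  Q = [1, 2, 4] / [3, 5]
  Insert 1 (step 6): P = [1, 5, 6] / [2, 8] / [3];  Q = [1, 2, 4] / [3, 5] / [6]
  Insert 4 (step 7): P = [1, 4, 6] / [2, 5] / [3, 8];  Q = [1, 2, 4] / [3, 5] / [6, 7]
  Insert 7 (step 8): P = [1, 4, 6, 7] / [2, 5] / [3, 8];  Q = [1, 2, 4, 8] / [3, 5] / [6, 7]
Final shape: (4, 2, 2).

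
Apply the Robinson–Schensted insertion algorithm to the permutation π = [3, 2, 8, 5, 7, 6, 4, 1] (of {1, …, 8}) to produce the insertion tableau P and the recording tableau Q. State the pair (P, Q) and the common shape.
P = [1, 4, 6] / [2, 5] / [3] / [7] / [8];  Q = [1, 3, 5] / [2, 4] / [6] / [7] / [8];  common shape = (3, 2, 1, 1, 1)

Row-insert the values π_1, π_2, … into P one at a time, bumping the leftmost entry strictly greater than the inserted value down to the next row. The recording tableau Q records, in position (i, j), the step at which that cell was added to P.
  Insert 3 (step 1): P = [3];  Q = [1]
  Insert 2 (step 2): P = [2] / [3];  Q = [1] / [2]
  Insert 8 (step 3): P = [2, 8] / [3];  Q = [1, 3] / [2]
  Insert 5 (step 4): P = [2, 5] / [3, 8];  Q = [1, 3] / [2, 4]
  Insert 7 (step 5): P = [2, 5, 7] / [3, 8];  Q = [1, 3, 5] / [2, 4]
  Insert 6 (step 6): P = [2, 5, 6] / [3, 7] / [8];  Q = [1, 3, 5] / [2, 4] / [6]
  Insert 4 (step 7): P = [2, 4, 6] / [3, 5] / [7] / [8];  Q = [1, 3, 5] / [2, 4] / [6] / [7]
  Insert 1 (step 8): P = [1, 4, 6] / [2, 5] / [3] / [7] / [8];  Q = [1, 3, 5] / [2, 4] / [6] / [7] / [8]
Final shape: (3, 2, 1, 1, 1).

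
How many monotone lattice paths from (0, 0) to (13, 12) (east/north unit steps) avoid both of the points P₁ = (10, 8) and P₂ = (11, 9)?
Number of paths = 2864330

Inclusion–exclusion. Total paths: C(25, 13) = 5200300. Through P₁: C(18, 10)·C(7, 3) = 1531530. Through P₂: C(20, 11)·C(5, 2) = 1679600. Since P₁ is strictly southwest of P₂, a monotone path through both must visit P₁ then P₂; paths through both = C(18, 10)·C(2, 1)·C(5, 2) = 875160. Avoid both = 5200300 − 1531530 − 1679600 + 875160 = 2864330.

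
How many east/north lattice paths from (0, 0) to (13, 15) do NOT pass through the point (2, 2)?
Number of paths = 22465296

Total paths from (0, 0) to (13, 15): C(28, 13) = 37442160. Paths through (2, 2): (paths (0, 0) → (2, 2)) × (paths (2, 2) → (13, 15)) = C(4, 2) · C(24, 11) = 6 · 2496144 = 14976864. Avoidance count = 37442160 − 14976864 = 22465296.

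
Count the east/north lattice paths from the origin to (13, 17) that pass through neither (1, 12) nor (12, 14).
Number of paths = 81052662

Inclusion–exclusion. Total paths: C(30, 13) = 119759850. Through P₁: C(13, 1)·C(17, 12) = 80444. Through P₂: C(26, 12)·C(4, 1) = 38630800. Since P₁ is strictly southwest of P₂, a monotone path through both must visit P₁ then P₂; paths through both = C(13, 1)·C(13, 11)·C(4, 1) = 4056. Avoid both = 119759850 − 80444 − 38630800 + 4056 = 81052662.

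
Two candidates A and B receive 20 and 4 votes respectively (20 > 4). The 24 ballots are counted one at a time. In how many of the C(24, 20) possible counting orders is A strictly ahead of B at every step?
Strict-lead orderings = 7084

Total orderings of the 24 votes with 20 for A: C(24, 20) = 10626. By the Bertrand ballot formula (Cycle Lemma / reflection principle), the number of orderings in which A is strictly ahead of B throughout is (p − q)/(p + q) · C(p + q, p) = (20 − 4)/(20 + 4) · 10626 = 7084.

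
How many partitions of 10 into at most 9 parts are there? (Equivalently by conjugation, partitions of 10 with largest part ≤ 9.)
p(10, parts ≤ 9) = 41

Partitions of 10 with all parts ≤ 9: 9+1, 8+2, 8+1+1, 7+3, 7+2+1, 7+1+1+1, 6+4, 6+3+1, 6+2+2, 6+2+1+1, 6+1+1+1+1, 5+5, 5+4+1, 5+3+2, 5+3+1+1, 5+2+2+1, 5+2+1+1+1, 5+1+1+1+1+1, 4+4+2, 4+4+1+1, 4+3+3, 4+3+2+1, 4+3+1+1+1, 4+2+2+2, 4+2+2+1+1, 4+2+1+1+1+1, 4+1+1+1+1+1+1, 3+3+3+1, 3+3+2+2, 3+3+2+1+1, … (41 total). Count = 41.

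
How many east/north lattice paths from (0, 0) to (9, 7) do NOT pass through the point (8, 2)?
Number of paths = 11170

Total paths from (0, 0) to (9, 7): C(16, 9) = 11440. Paths through (8, 2): (paths (0, 0) → (8, 2)) × (paths (8, 2) → (9, 7)) = C(10, 8) · C(6, 1) = 45 · 6 = 270. Avoidance count = 11440 − 270 = 11170.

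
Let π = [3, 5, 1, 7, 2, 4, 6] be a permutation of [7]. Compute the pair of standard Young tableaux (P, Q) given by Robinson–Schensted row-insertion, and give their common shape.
P = [1, 2, 4, 6] / [3, 5, 7];  Q = [1, 2, 4, 7] / [3, 5, 6];  common shape = (4, 3)

Row-insert the values π_1, π_2, … into P one at a time, bumping the leftmost entry strictly greater than the inserted value down to the next row. The recording tableau Q records, in position (i, j), the step at which that cell was added to P.
  Insert 3 (step 1): P = [3];  Q = [1]
  Insert 5 (step 2): P = [3, 5];  Q = [1, 2]
  Insert 1 (step 3): P = [1, 5] / [3];  Q = [1, 2] / [3]
  Insert 7 (step 4): P = [1, 5, 7] / [3];  Q = [1, 2, 4] / [3]
  Insert 2 (step 5): P = [1, 2, 7] / [3, 5];  Q = [1, 2, 4] / [3, 5]
  Insert 4 (step 6): P = [1, 2, 4] / [3, 5, 7];  Q = [1, 2, 4] / [3, 5, 6]
  Insert 6 (step 7): P = [1, 2, 4, 6] / [3, 5, 7];  Q = [1, 2, 4, 7] / [3, 5, 6]
Final shape: (4, 3).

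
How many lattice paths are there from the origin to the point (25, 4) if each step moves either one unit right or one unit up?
Number of paths = 23751

A monotone lattice path from (0, 0) to (25, 4) consists of 25 east steps and 4 north steps in some order, so it is determined by which 25 of the 29 steps are east. The count is C(29, 25) = 23751.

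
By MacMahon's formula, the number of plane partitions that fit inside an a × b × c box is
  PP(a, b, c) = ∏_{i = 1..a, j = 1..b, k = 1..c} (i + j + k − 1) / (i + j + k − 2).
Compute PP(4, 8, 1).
PP(4, 8, 1) = 495

Evaluate the triple product over i = 1..4, j = 1..8, k = 1..1. The factors are (2/1) · (3/2) · (4/3) · (5/4) · (6/5) · (7/6) · (8/7) · (9/8) · … (32 factors total). The numerators and denominators telescope so the product is an integer; carrying out the multiplication exactly gives PP(4, 8, 1) = 495.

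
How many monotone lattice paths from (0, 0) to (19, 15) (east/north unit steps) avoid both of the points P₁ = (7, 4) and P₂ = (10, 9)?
Number of paths = 1039922290

Inclusion–exclusion. Total paths: C(34, 19) = 1855967520. Through P₁: C(11, 7)·C(23, 12) = 446185740. Through P₂: C(19, 10)·C(15, 9) = 462351890. Since P₁ is strictly southwest of P₂, a monotone path through both must visit P₁ then P₂; paths through both = C(11, 7)·C(8, 3)·C(15, 9) = 92492400. Avoid both = 1855967520 − 446185740 − 462351890 + 92492400 = 1039922290.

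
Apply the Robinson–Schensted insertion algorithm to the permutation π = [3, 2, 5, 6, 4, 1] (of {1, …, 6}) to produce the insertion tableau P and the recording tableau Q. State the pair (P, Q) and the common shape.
P = [1, 4, 6] / [2, 5] / [3];  Q = [1, 3, 4] / [2, 5] / [6];  common shape = (3, 2, 1)

Row-insert the values π_1, π_2, … into P one at a time, bumping the leftmost entry strictly greater than the inserted value down to the next row. The recording tableau Q records, in position (i, j), the step at which that cell was added to P.
  Insert 3 (step 1): P = [3];  Q = [1]
  Insert 2 (step 2): P = [2] / [3];  Q = [1] / [2]
  Insert 5 (step 3): P = [2, 5] / [3];  Q = [1, 3] / [2]
  Insert 6 (step 4): P = [2, 5, 6] / [3];  Q = [1, 3, 4] / [2]
  Insert 4 (step 5): P = [2, 4, 6] / [3, 5];  Q = [1, 3, 4] / [2, 5]
  Insert 1 (step 6): P = [1, 4, 6] / [2, 5] / [3];  Q = [1, 3, 4] / [2, 5] / [6]
Final shape: (3, 2, 1).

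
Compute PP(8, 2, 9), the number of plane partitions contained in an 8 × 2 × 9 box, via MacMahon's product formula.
PP(8, 2, 9) = 118195220

Evaluate the triple product over i = 1..8, j = 1..2, k = 1..9. The factors are (2/1) · (3/2) · (4/3) · (5/4) · (6/5) · (7/6) · (8/7) · (9/8) · … (144 factors total). The numerators and denominators telescope so the product is an integer; carrying out the multiplication exactly gives PP(8, 2, 9) = 118195220.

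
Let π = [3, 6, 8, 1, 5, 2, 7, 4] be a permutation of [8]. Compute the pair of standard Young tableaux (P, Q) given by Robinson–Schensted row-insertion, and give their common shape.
P = [1, 2, 4] / [3, 5, 7] / [6, 8];  Q = [1, 2, 3] / [4, 5, 7] / [6, 8];  common shape = (3, 3, 2)

Row-insert the values π_1, π_2, … into P one at a time, bumping the leftmost entry strictly greater than the inserted value down to the next row. The recording tableau Q records, in position (i, j), the step at which that cell was added to P.
  Insert 3 (step 1): P = [3];  Q = [1]
  Insert 6 (step 2): P = [3, 6];  Q = [1, 2]
  Insert 8 (step 3): P = [3, 6, 8];  Q = [1, 2, 3]
  Insert 1 (step 4): P = [1, 6, 8] / [3];  Q = [1, 2, 3] / [4]
  Insert 5 (step 5): P = [1, 5, 8] / [3, 6];  Q = [1, 2, 3] / [4, 5]
  Insert 2 (step 6): P = [1, 2, 8] / [3, 5] / [6];  Q = [1, 2, 3] / [4, 5] / [6]
  Insert 7 (step 7): P = [1, 2, 7] / [3, 5, 8] / [6];  Q = [1, 2, 3] / [4, 5, 7] / [6]
  Insert 4 (step 8): P = [1, 2, 4] / [3, 5, 7] / [6, 8];  Q = [1, 2, 3] / [4, 5, 7] / [6, 8]
Final shape: (3, 3, 2).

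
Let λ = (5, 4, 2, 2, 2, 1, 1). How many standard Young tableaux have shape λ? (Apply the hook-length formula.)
# SYT of shape (5, 4, 2, 2, 2, 1, 1) = 2165800

Hook-length formula: f^λ = n! / Π hook(c), product over all cells c of the Young diagram. For λ = (5, 4, 2, 2, 2, 1, 1), n = 17 boxes. Hook lengths by row (left-to-right, top-to-bottom): [11, 8, 4, 3, 1]; [9, 6, 2, 1]; [6, 3]; [5, 2]; [4, 1]; [2]; [1]. Product of hooks = 164229120. So f^λ = 17! / 164229120 = 355687428096000 / 164229120 = 2165800.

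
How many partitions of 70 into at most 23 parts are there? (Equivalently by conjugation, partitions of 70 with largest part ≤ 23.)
p(70, parts ≤ 23) = 3450002

Use the recurrence p(n, m) = p(n, m−1) + p(n−m, m): either the largest part is < m (count p(n, m−1)) or the largest part is exactly m (remove one copy of m, count p(n−m, m)). With p(0, ·) = 1 this gives p(70, parts ≤ 23) = 3450002. (By conjugating Young diagrams, this also counts partitions of 70 into at most 23 parts.)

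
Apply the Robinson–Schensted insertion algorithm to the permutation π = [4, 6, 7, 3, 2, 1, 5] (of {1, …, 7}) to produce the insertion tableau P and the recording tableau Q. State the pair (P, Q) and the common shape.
P = [1, 5, 7] / [2, 6] / [3] / [4];  Q = [1, 2, 3] / [4, 7] / [5] / [6];  common shape = (3, 2, 1, 1)

Row-insert the values π_1, π_2, … into P one at a time, bumping the leftmost entry strictly greater than the inserted value down to the next row. The recording tableau Q records, in position (i, j), the step at which that cell was added to P.
  Insert 4 (step 1): P = [4];  Q = [1]
  Insert 6 (step 2): P = [4, 6];  Q = [1, 2]
  Insert 7 (step 3): P = [4, 6, 7];  Q = [1, 2, 3]
  Insert 3 (step 4): P = [3, 6, 7] / [4];  Q = [1, 2, 3] / [4]
  Insert 2 (step 5): P = [2, 6, 7] / [3] / [4];  Q = [1, 2, 3] / [4] / [5]
  Insert 1 (step 6): P = [1, 6, 7] / [2] / [3] / [4];  Q = [1, 2, 3] / [4] / [5] / [6]
  Insert 5 (step 7): P = [1, 5, 7] / [2, 6] / [3] / [4];  Q = [1, 2, 3] / [4, 7] / [5] / [6]
Final shape: (3, 2, 1, 1).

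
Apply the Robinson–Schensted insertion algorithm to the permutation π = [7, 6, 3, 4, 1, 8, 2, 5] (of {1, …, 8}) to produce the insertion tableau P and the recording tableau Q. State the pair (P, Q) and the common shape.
P = [1, 2, 5] / [3, 4, 8] / [6] / [7];  Q = [1, 4, 6] / [2, 7, 8] / [3] / [5];  common shape = (3, 3, 1, 1)

Row-insert the values π_1, π_2, … into P one at a time, bumping the leftmost entry strictly greater than the inserted value down to the next row. The recording tableau Q records, in position (i, j), the step at which that cell was added to P.
  Insert 7 (step 1): P = [7];  Q = [1]
  Insert 6 (step 2): P = [6] / [7];  Q = [1] / [2]
  Insert 3 (step 3): P = [3] / [6] / [7];  Q = [1] / [2] / [3]
  Insert 4 (step 4): P = [3, 4] / [6] / [7];  Q = [1, 4] / [2] / [3]
  Insert 1 (step 5): P = [1, 4] / [3] / [6] / [7];  Q = [1, 4] / [2] / [3] / [5]
  Insert 8 (step 6): P = [1, 4, 8] / [3] / [6] / [7];  Q = [1, 4, 6] / [2] / [3] / [5]
  Insert 2 (step 7): P = [1, 2, 8] / [3, 4] / [6] / [7];  Q = [1, 4, 6] / [2, 7] / [3] / [5]
  Insert 5 (step 8): P = [1, 2, 5] / [3, 4, 8] / [6] / [7];  Q = [1, 4, 6] / [2, 7, 8] / [3] / [5]
Final shape: (3, 3, 1, 1).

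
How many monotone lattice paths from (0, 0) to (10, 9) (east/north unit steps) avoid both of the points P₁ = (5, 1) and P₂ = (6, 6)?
Number of paths = 53576

Inclusion–exclusion. Total paths: C(19, 10) = 92378. Through P₁: C(6, 5)·C(13, 5) = 7722. Through P₂: C(12, 6)·C(7, 4) = 32340. Since P₁ is strictly southwest of P₂, a monotone path through both must visit P₁ then P₂; paths through both = C(6, 5)·C(6, 1)·C(7, 4) = 1260. Avoid both = 92378 − 7722 − 32340 + 1260 = 53576.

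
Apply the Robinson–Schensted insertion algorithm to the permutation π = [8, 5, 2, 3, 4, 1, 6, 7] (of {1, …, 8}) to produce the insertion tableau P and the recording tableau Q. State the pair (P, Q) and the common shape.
P = [1, 3, 4, 6, 7] / [2] / [5] / [8];  Q = [1, 4, 5, 7, 8] / [2] / [3] / [6];  common shape = (5, 1, 1, 1)

Row-insert the values π_1, π_2, … into P one at a time, bumping the leftmost entry strictly greater than the inserted value down to the next row. The recording tableau Q records, in position (i, j), the step at which that cell was added to P.
  Insert 8 (step 1): P = [8];  Q = [1]
  Insert 5 (step 2): P = [5] / [8];  Q = [1] / [2]
  Insert 2 (step 3): P = [2] / [5] / [8];  Q = [1] / [2] / [3]
  Insert 3 (step 4): P = [2, 3] / [5] / [8];  Q = [1, 4] / [2] / [3]
  Insert 4 (step 5): P = [2, 3, 4] / [5] / [8];  Q = [1, 4, 5] / [2] / [3]
  Insert 1 (step 6): P = [1, 3, 4] / [2] / [5] / [8];  Q = [1, 4, 5] / [2] / [3] / [6]
  Insert 6 (step 7): P = [1, 3, 4, 6] / [2] / [5] / [8];  Q = [1, 4, 5, 7] / [2] / [3] / [6]
  Insert 7 (step 8): P = [1, 3, 4, 6, 7] / [2] / [5] / [8];  Q = [1, 4, 5, 7, 8] / [2] / [3] / [6]
Final shape: (5, 1, 1, 1).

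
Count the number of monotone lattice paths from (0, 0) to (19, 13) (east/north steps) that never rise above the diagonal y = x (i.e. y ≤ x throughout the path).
Number of paths = 121580760

By the reflection principle (André's argument), the number of monotone paths to (19, 13) with n ≤ m that never go above y = x is C(32, 19) − C(32, 20) = 347373600 − 225792840 = 121580760.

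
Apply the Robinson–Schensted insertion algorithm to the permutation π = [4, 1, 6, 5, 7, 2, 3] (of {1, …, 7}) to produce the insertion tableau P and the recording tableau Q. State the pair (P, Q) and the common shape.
P = [1, 2, 3] / [4, 5, 7] / [6];  Q = [1, 3, 5] / [2, 4, 7] / [6];  common shape = (3, 3, 1)

Row-insert the values π_1, π_2, … into P one at a time, bumping the leftmost entry strictly greater than the inserted value down to the next row. The recording tableau Q records, in position (i, j), the step at which that cell was added to P.
  Insert 4 (step 1): P = [4];  Q = [1]
  Insert 1 (step 2): P = [1] / [4];  Q = [1] / [2]
  Insert 6 (step 3): P = [1, 6] / [4];  Q = [1, 3] / [2]
  Insert 5 (step 4): P = [1, 5] / [4, 6];  Q = [1, 3] / [2, 4]
  Insert 7 (step 5): P = [1, 5, 7] / [4, 6];  Q = [1, 3, 5] / [2, 4]
  Insert 2 (step 6): P = [1, 2, 7] / [4, 5] / [6];  Q = [1, 3, 5] / [2, 4] / [6]
  Insert 3 (step 7): P = [1, 2, 3] / [4, 5, 7] / [6];  Q = [1, 3, 5] / [2, 4, 7] / [6]
Final shape: (3, 3, 1).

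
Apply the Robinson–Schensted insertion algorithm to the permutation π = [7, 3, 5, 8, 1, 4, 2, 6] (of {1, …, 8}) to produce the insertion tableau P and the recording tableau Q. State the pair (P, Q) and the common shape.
P = [1, 2, 6] / [3, 4, 8] / [5] / [7];  Q = [1, 3, 4] / [2, 6, 8] / [5] / [7];  common shape = (3, 3, 1, 1)

Row-insert the values π_1, π_2, … into P one at a time, bumping the leftmost entry strictly greater than the inserted value down to the next row. The recording tableau Q records, in position (i, j), the step at which that cell was added to P.
  Insert 7 (step 1): P = [7];  Q = [1]
  Insert 3 (step 2): P = [3] / [7];  Q = [1] / [2]
  Insert 5 (step 3): P = [3, 5] / [7];  Q = [1, 3] / [2]
  Insert 8 (step 4): P = [3, 5, 8] / [7];  Q = [1, 3, 4] / [2]
  Insert 1 (step 5): P = [1, 5, 8] / [3] / [7];  Q = [1, 3, 4] / [2] / [5]
  Insert 4 (step 6): P = [1, 4, 8] / [3, 5] / [7];  Q = [1, 3, 4] / [2, 6] / [5]
  Insert 2 (step 7): P = [1, 2, 8] / [3, 4] / [5] / [7];  Q = [1, 3, 4] / [2, 6] / [5] / [7]
  Insert 6 (step 8): P = [1, 2, 6] / [3, 4, 8] / [5] / [7];  Q = [1, 3, 4] / [2, 6, 8] / [5] / [7]
Final shape: (3, 3, 1, 1).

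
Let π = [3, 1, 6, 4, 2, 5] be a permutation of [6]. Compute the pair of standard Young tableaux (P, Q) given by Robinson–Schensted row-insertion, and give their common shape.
P = [1, 2, 5] / [3, 4] / [6];  Q = [1, 3, 6] / [2, 4] / [5];  common shape = (3, 2, 1)

Row-insert the values π_1, π_2, … into P one at a time, bumping the leftmost entry strictly greater than the inserted value down to the next row. The recording tableau Q records, in position (i, j), the step at which that cell was added to P.
  Insert 3 (step 1): P = [3];  Q = [1]
  Insert 1 (step 2): P = [1] / [3];  Q = [1] / [2]
  Insert 6 (step 3): P = [1, 6] / [3];  Q = [1, 3] / [2]
  Insert 4 (step 4): P = [1, 4] / [3, 6];  Q = [1, 3] / [2, 4]
  Insert 2 (step 5): P = [1, 2] / [3, 4] / [6];  Q = [1, 3] / [2, 4] / [5]
  Insert 5 (step 6): P = [1, 2, 5] / [3, 4] / [6];  Q = [1, 3, 6] / [2, 4] / [5]
Final shape: (3, 2, 1).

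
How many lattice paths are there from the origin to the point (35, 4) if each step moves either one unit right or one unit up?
Number of paths = 82251

A monotone lattice path from (0, 0) to (35, 4) consists of 35 east steps and 4 north steps in some order, so it is determined by which 35 of the 39 steps are east. The count is C(39, 35) = 82251.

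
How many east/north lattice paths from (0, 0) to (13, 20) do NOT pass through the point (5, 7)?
Number of paths = 412002360

Total paths from (0, 0) to (13, 20): C(33, 13) = 573166440. Paths through (5, 7): (paths (0, 0) → (5, 7)) × (paths (5, 7) → (13, 20)) = C(12, 5) · C(21, 8) = 792 · 203490 = 161164080. Avoidance count = 573166440 − 161164080 = 412002360.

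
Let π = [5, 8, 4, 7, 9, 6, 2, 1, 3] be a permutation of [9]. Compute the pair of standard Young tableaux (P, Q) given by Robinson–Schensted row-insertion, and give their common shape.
P = [1, 3, 9] / [2, 6] / [4, 7] / [5] / [8];  Q = [1, 2, 5] / [3, 4] / [6, 9] / [7] / [8];  common shape = (3, 2, 2, 1, 1)

Row-insert the values π_1, π_2, … into P one at a time, bumping the leftmost entry strictly greater than the inserted value down to the next row. The recording tableau Q records, in position (i, j), the step at which that cell was added to P.
  Insert 5 (step 1): P = [5];  Q = [1]
  Insert 8 (step 2): P = [5, 8];  Q = [1, 2]
  Insert 4 (step 3): P = [4, 8] / [5];  Q = [1, 2] / [3]
  Insert 7 (step 4): P = [4, 7] / [5, 8];  Q = [1, 2] / [3, 4]
  Insert 9 (step 5): P = [4, 7, 9] / [5, 8];  Q = [1, 2, 5] / [3, 4]
  Insert 6 (step 6): P = [4, 6, 9] / [5, 7] / [8];  Q = [1, 2, 5] / [3, 4] / [6]
  Insert 2 (step 7): P = [2, 6, 9] / [4, 7] / [5] / [8];  Q = [1, 2, 5] / [3, 4] / [6] / [7]
  Insert 1 (step 8): P = [1, 6, 9] / [2, 7] / [4] / [5] / [8];  Q = [1, 2, 5] / [3, 4] / [6] / [7] / [8]
  Insert 3 (step 9): P = [1, 3, 9] / [2, 6] / [4, 7] / [5] / [8];  Q = [1, 2, 5] / [3, 4] / [6, 9] / [7] / [8]
Final shape: (3, 2, 2, 1, 1).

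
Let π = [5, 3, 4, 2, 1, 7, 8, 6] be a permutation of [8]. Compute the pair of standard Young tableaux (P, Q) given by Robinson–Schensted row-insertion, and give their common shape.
P = [1, 4, 6, 8] / [2, 7] / [3] / [5];  Q = [1, 3, 6, 7] / [2, 8] / [4] / [5];  common shape = (4, 2, 1, 1)

Row-insert the values π_1, π_2, … into P one at a time, bumping the leftmost entry strictly greater than the inserted value down to the next row. The recording tableau Q records, in position (i, j), the step at which that cell was added to P.
  Insert 5 (step 1): P = [5];  Q = [1]
  Insert 3 (step 2): P = [3] / [5];  Q = [1] / [2]
  Insert 4 (step 3): P = [3, 4] / [5];  Q = [1, 3] / [2]
  Insert 2 (step 4): P = [2, 4] / [3] / [5];  Q = [1, 3] / [2] / [4]
  Insert 1 (step 5): P = [1, 4] / [2] / [3] / [5];  Q = [1, 3] / [2] / [4] / [5]
  Insert 7 (step 6): P = [1, 4, 7] / [2] / [3] / [5];  Q = [1, 3, 6] / [2] / [4] / [5]
  Insert 8 (step 7): P = [1, 4, 7, 8] / [2] / [3] / [5];  Q = [1, 3, 6, 7] / [2] / [4] / [5]
  Insert 6 (step 8): P = [1, 4, 6, 8] / [2, 7] / [3] / [5];  Q = [1, 3, 6, 7] / [2, 8] / [4] / [5]
Final shape: (4, 2, 1, 1).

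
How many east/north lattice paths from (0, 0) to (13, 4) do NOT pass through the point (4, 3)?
Number of paths = 2030

Total paths from (0, 0) to (13, 4): C(17, 13) = 2380. Paths through (4, 3): (paths (0, 0) → (4, 3)) × (paths (4, 3) → (13, 4)) = C(7, 4) · C(10, 9) = 35 · 10 = 350. Avoidance count = 2380 − 350 = 2030.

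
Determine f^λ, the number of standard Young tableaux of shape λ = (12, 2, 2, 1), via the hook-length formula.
# SYT of shape (12, 2, 2, 1) = 20944

Hook-length formula: f^λ = n! / Π hook(c), product over all cells c of the Young diagram. For λ = (12, 2, 2, 1), n = 17 boxes. Hook lengths by row (left-to-right, top-to-bottom): [15, 13, 10, 9, 8, 7, 6, 5, 4, 3, 2, 1]; [4, 2]; [3, 1]; [1]. Product of hooks = 16982784000. So f^λ = 17! / 16982784000 = 355687428096000 / 16982784000 = 20944.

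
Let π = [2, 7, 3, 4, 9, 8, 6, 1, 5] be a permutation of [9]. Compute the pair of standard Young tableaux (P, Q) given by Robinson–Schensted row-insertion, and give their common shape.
P = [1, 3, 4, 5] / [2, 6] / [7, 8] / [9];  Q = [1, 2, 4, 5] / [3, 6] / [7, 9] / [8];  common shape = (4, 2, 2, 1)

Row-insert the values π_1, π_2, … into P one at a time, bumping the leftmost entry strictly greater than the inserted value down to the next row. The recording tableau Q records, in position (i, j), the step at which that cell was added to P.
  Insert 2 (step 1): P = [2];  Q = [1]
  Insert 7 (step 2): P = [2, 7];  Q = [1, 2]
  Insert 3 (step 3): P = [2, 3] / [7];  Q = [1, 2] / [3]
  Insert 4 (step 4): P = [2, 3, 4] / [7];  Q = [1, 2, 4] / [3]
  Insert 9 (step 5): P = [2, 3, 4, 9] / [7];  Q = [1, 2, 4, 5] / [3]
  Insert 8 (step 6): P = [2, 3, 4, 8] / [7, 9];  Q = [1, 2, 4, 5] / [3, 6]
  Insert 6 (step 7): P = [2, 3, 4, 6] / [7, 8] / [9];  Q = [1, 2, 4, 5] / [3, 6] / [7]
  Insert 1 (step 8): P = [1, 3, 4, 6] / [2, 8] / [7] / [9];  Q = [1, 2, 4, 5] / [3, 6] / [7] / [8]
  Insert 5 (step 9): P = [1, 3, 4, 5] / [2, 6] / [7, 8] / [9];  Q = [1, 2, 4, 5] / [3, 6] / [7, 9] / [8]
Final shape: (4, 2, 2, 1).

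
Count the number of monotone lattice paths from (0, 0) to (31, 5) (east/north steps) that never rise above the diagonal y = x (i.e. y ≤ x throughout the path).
Number of paths = 318087

By the reflection principle (André's argument), the number of monotone paths to (31, 5) with n ≤ m that never go above y = x is C(36, 31) − C(36, 32) = 376992 − 58905 = 318087.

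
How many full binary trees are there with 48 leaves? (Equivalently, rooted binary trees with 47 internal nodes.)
C_47 = 33868773757191046886429490

These full binary trees are counted by the Catalan number C_n = (1/(n + 1)) · C(2n, n). For n = 47: C_47 = (1/48) · C(94, 47) = 1625701140345170250548615520/48 = 33868773757191046886429490.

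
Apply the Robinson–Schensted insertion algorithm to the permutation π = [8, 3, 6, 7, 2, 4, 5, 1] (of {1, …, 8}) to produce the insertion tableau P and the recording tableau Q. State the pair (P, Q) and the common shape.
P = [1, 4, 5] / [2, 6, 7] / [3] / [8];  Q = [1, 3, 4] / [2, 6, 7] / [5] / [8];  common shape = (3, 3, 1, 1)

Row-insert the values π_1, π_2, … into P one at a time, bumping the leftmost entry strictly greater than the inserted value down to the next row. The recording tableau Q records, in position (i, j), the step at which that cell was added to P.
  Insert 8 (step 1): P = [8];  Q = [1]
  Insert 3 (step 2): P = [3] / [8];  Q = [1] / [2]
  Insert 6 (step 3): P = [3, 6] / [8];  Q = [1, 3] / [2]
  Insert 7 (step 4): P = [3, 6, 7] / [8];  Q = [1, 3, 4] / [2]
  Insert 2 (step 5): P = [2, 6, 7] / [3] / [8];  Q = [1, 3, 4] / [2] / [5]
  Insert 4 (step 6): P = [2, 4, 7] / [3, 6] / [8];  Q = [1, 3, 4] / [2, 6] / [5]
  Insert 5 (step 7): P = [2, 4, 5] / [3, 6, 7] / [8];  Q = [1, 3, 4] / [2, 6, 7] / [5]
  Insert 1 (step 8): P = [1, 4, 5] / [2, 6, 7] / [3] / [8];  Q = [1, 3, 4] / [2, 6, 7] / [5] / [8]
Final shape: (3, 3, 1, 1).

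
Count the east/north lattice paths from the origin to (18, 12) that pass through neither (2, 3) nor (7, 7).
Number of paths = 56576179

Inclusion–exclusion. Total paths: C(30, 18) = 86493225. Through P₁: C(5, 2)·C(25, 16) = 20429750. Through P₂: C(14, 7)·C(16, 11) = 14990976. Since P₁ is strictly southwest of P₂, a monotone path through both must visit P₁ then P₂; paths through both = C(5, 2)·C(9, 5)·C(16, 11) = 5503680. Avoid both = 86493225 − 20429750 − 14990976 + 5503680 = 56576179.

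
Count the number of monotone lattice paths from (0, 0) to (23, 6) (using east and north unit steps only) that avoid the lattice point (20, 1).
Number of paths = 473844

Total paths from (0, 0) to (23, 6): C(29, 23) = 475020. Paths through (20, 1): (paths (0, 0) → (20, 1)) × (paths (20, 1) → (23, 6)) = C(21, 20) · C(8, 3) = 21 · 56 = 1176. Avoidance count = 475020 − 1176 = 473844.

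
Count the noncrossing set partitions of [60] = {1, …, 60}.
C_60 = 1583850964596120042686772779038896

These noncrossing partitions are counted by the Catalan number C_n = (1/(n + 1)) · C(2n, n). For n = 60: C_60 = (1/61) · C(120, 60) = 96614908840363322603893139521372656/61 = 1583850964596120042686772779038896.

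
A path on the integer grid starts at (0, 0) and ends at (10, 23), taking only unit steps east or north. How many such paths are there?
Number of paths = 92561040

A monotone lattice path from (0, 0) to (10, 23) consists of 10 east steps and 23 north steps in some order, so it is determined by which 10 of the 33 steps are east. The count is C(33, 10) = 92561040.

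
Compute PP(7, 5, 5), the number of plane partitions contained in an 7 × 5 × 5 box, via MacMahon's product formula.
PP(7, 5, 5) = 30107635272

Evaluate the triple product over i = 1..7, j = 1..5, k = 1..5. The factors are (2/1) · (3/2) · (4/3) · (5/4) · (6/5) · (3/2) · (4/3) · (5/4) · … (175 factors total). The numerators and denominators telescope so the product is an integer; carrying out the multiplication exactly gives PP(7, 5, 5) = 30107635272.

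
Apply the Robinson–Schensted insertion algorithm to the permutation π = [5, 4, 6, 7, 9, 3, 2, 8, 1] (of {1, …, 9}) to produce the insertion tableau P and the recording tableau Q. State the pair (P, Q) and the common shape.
P = [1, 6, 7, 8] / [2, 9] / [3] / [4] / [5];  Q = [1, 3, 4, 5] / [2, 8] / [6] / [7] / [9];  common shape = (4, 2, 1, 1, 1)

Row-insert the values π_1, π_2, … into P one at a time, bumping the leftmost entry strictly greater than the inserted value down to the next row. The recording tableau Q records, in position (i, j), the step at which that cell was added to P.
  Insert 5 (step 1): P = [5];  Q = [1]
  Insert 4 (step 2): P = [4] / [5];  Q = [1] / [2]
  Insert 6 (step 3): P = [4, 6] / [5];  Q = [1, 3] / [2]
  Insert 7 (step 4): P = [4, 6, 7] / [5];  Q = [1, 3, 4] / [2]
  Insert 9 (step 5): P = [4, 6, 7, 9] / [5];  Q = [1, 3, 4, 5] / [2]
  Insert 3 (step 6): P = [3, 6, 7, 9] / [4] / [5];  Q = [1, 3, 4, 5] / [2] / [6]
  Insert 2 (step 7): P = [2, 6, 7, 9] / [3] / [4] / [5];  Q = [1, 3, 4, 5] / [2] / [6] / [7]
  Insert 8 (step 8): P = [2, 6, 7, 8] / [3, 9] / [4] / [5];  Q = [1, 3, 4, 5] / [2, 8] / [6] / [7]
  Insert 1 (step 9): P = [1, 6, 7, 8] / [2, 9] / [3] / [4] / [5];  Q = [1, 3, 4, 5] / [2, 8] / [6] / [7] / [9]
Final shape: (4, 2, 1, 1, 1).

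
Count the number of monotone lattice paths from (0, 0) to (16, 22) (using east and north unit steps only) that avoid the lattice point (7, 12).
Number of paths = 17585231766

Total paths from (0, 0) to (16, 22): C(38, 16) = 22239974430. Paths through (7, 12): (paths (0, 0) → (7, 12)) × (paths (7, 12) → (16, 22)) = C(19, 7) · C(19, 9) = 50388 · 92378 = 4654742664. Avoidance count = 22239974430 − 4654742664 = 17585231766.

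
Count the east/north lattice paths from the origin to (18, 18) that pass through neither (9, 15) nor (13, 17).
Number of paths = 8186600680

Inclusion–exclusion. Total paths: C(36, 18) = 9075135300. Through P₁: C(24, 9)·C(12, 9) = 287650880. Through P₂: C(30, 13)·C(6, 5) = 718559100. Since P₁ is strictly southwest of P₂, a monotone path through both must visit P₁ then P₂; paths through both = C(24, 9)·C(6, 4)·C(6, 5) = 117675360. Avoid both = 9075135300 − 287650880 − 718559100 + 117675360 = 8186600680.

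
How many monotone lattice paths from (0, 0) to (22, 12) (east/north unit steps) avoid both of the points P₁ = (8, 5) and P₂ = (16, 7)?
Number of paths = 312195876

Inclusion–exclusion. Total paths: C(34, 22) = 548354040. Through P₁: C(13, 8)·C(21, 14) = 149652360. Through P₂: C(23, 16)·C(11, 6) = 113262534. Since P₁ is strictly southwest of P₂, a monotone path through both must visit P₁ then P₂; paths through both = C(13, 8)·C(10, 8)·C(11, 6) = 26756730. Avoid both = 548354040 − 149652360 − 113262534 + 26756730 = 312195876.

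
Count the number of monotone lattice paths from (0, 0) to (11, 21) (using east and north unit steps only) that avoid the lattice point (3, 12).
Number of paths = 117963430

Total paths from (0, 0) to (11, 21): C(32, 11) = 129024480. Paths through (3, 12): (paths (0, 0) → (3, 12)) × (paths (3, 12) → (11, 21)) = C(15, 3) · C(17, 8) = 455 · 24310 = 11061050. Avoidance count = 129024480 − 11061050 = 117963430.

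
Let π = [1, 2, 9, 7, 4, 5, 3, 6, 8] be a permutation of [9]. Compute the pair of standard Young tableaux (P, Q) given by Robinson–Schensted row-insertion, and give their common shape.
P = [1, 2, 3, 5, 6, 8] / [4] / [7] / [9];  Q = [1, 2, 3, 6, 8, 9] / [4] / [5] / [7];  common shape = (6, 1, 1, 1)

Row-insert the values π_1, π_2, … into P one at a time, bumping the leftmost entry strictly greater than the inserted value down to the next row. The recording tableau Q records, in position (i, j), the step at which that cell was added to P.
  Insert 1 (step 1): P = [1];  Q = [1]
  Insert 2 (step 2): P = [1, 2];  Q = [1, 2]
  Insert 9 (step 3): P = [1, 2, 9];  Q = [1, 2, 3]
  Insert 7 (step 4): P = [1, 2, 7] / [9];  Q = [1, 2, 3] / [4]
  Insert 4 (step 5): P = [1, 2, 4] / [7] / [9];  Q = [1, 2, 3] / [4] / [5]
  Insert 5 (step 6): P = [1, 2, 4, 5] / [7] / [9];  Q = [1, 2, 3, 6] / [4] / [5]
  Insert 3 (step 7): P = [1, 2, 3, 5] / [4] / [7] / [9];  Q = [1, 2, 3, 6] / [4] / [5] / [7]
  Insert 6 (step 8): P = [1, 2, 3, 5, 6] / [4] / [7] / [9];  Q = [1, 2, 3, 6, 8] / [4] / [5] / [7]
  Insert 8 (step 9): P = [1, 2, 3, 5, 6, 8] / [4] / [7] / [9];  Q = [1, 2, 3, 6, 8, 9] / [4] / [5] / [7]
Final shape: (6, 1, 1, 1).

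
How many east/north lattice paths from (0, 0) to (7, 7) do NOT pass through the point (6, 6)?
Number of paths = 1584

Total paths from (0, 0) to (7, 7): C(14, 7) = 3432. Paths through (6, 6): (paths (0, 0) → (6, 6)) × (paths (6, 6) → (7, 7)) = C(12, 6) · C(2, 1) = 924 · 2 = 1848. Avoidance count = 3432 − 1848 = 1584.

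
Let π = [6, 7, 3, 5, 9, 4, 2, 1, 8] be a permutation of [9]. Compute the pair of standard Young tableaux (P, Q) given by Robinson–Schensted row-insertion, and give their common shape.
P = [1, 4, 8] / [2, 7, 9] / [3] / [5] / [6];  Q = [1, 2, 5] / [3, 4, 9] / [6] / [7] / [8];  common shape = (3, 3, 1, 1, 1)

Row-insert the values π_1, π_2, … into P one at a time, bumping the leftmost entry strictly greater than the inserted value down to the next row. The recording tableau Q records, in position (i, j), the step at which that cell was added to P.
  Insert 6 (step 1): P = [6];  Q = [1]
  Insert 7 (step 2): P = [6, 7];  Q = [1, 2]
  Insert 3 (step 3): P = [3, 7] / [6];  Q = [1, 2] / [3]
  Insert 5 (step 4): P = [3, 5] / [6, 7];  Q = [1, 2] / [3, 4]
  Insert 9 (step 5): P = [3, 5, 9] / [6, 7];  Q = [1, 2, 5] / [3, 4]
  Insert 4 (step 6): P = [3, 4, 9] / [5, 7] / [6];  Q = [1, 2, 5] / [3, 4] / [6]
  Insert 2 (step 7): P = [2, 4, 9] / [3, 7] / [5] / [6];  Q = [1, 2, 5] / [3, 4] / [6] / [7]
  Insert 1 (step 8): P = [1, 4, 9] / [2, 7] / [3] / [5] / [6];  Q = [1, 2, 5] / [3, 4] / [6] / [7] / [8]
  Insert 8 (step 9): P = [1, 4, 8] / [2, 7, 9] / [3] / [5] / [6];  Q = [1, 2, 5] / [3, 4, 9] / [6] / [7] / [8]
Final shape: (3, 3, 1, 1, 1).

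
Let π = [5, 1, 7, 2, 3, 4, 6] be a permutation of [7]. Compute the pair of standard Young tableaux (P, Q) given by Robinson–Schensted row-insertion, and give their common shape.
P = [1, 2, 3, 4, 6] / [5, 7];  Q = [1, 3, 5, 6, 7] / [2, 4];  common shape = (5, 2)

Row-insert the values π_1, π_2, … into P one at a time, bumping the leftmost entry strictly greater than the inserted value down to the next row. The recording tableau Q records, in position (i, j), the step at which that cell was added to P.
  Insert 5 (step 1): P = [5];  Q = [1]
  Insert 1 (step 2): P = [1] / [5];  Q = [1] / [2]
  Insert 7 (step 3): P = [1, 7] / [5];  Q = [1, 3] / [2]
  Insert 2 (step 4): P = [1, 2] / [5, 7];  Q = [1, 3] / [2, 4]
  Insert 3 (step 5): P = [1, 2, 3] / [5, 7];  Q = [1, 3, 5] / [2, 4]
  Insert 4 (step 6): P = [1, 2, 3, 4] / [5, 7];  Q = [1, 3, 5, 6] / [2, 4]
  Insert 6 (step 7): P = [1, 2, 3, 4, 6] / [5, 7];  Q = [1, 3, 5, 6, 7] / [2, 4]
Final shape: (5, 2).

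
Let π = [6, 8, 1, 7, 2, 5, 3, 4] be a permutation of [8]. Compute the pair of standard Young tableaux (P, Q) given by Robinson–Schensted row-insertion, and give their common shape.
P = [1, 2, 3, 4] / [5, 7] / [6] / [8];  Q = [1, 2, 6, 8] / [3, 4] / [5] / [7];  common shape = (4, 2, 1, 1)

Row-insert the values π_1, π_2, … into P one at a time, bumping the leftmost entry strictly greater than the inserted value down to the next row. The recording tableau Q records, in position (i, j), the step at which that cell was added to P.
  Insert 6 (step 1): P = [6];  Q = [1]
  Insert 8 (step 2): P = [6, 8];  Q = [1, 2]
  Insert 1 (step 3): P = [1, 8] / [6];  Q = [1, 2] / [3]
  Insert 7 (step 4): P = [1, 7] / [6, 8];  Q = [1, 2] / [3, 4]
  Insert 2 (step 5): P = [1, 2] / [6, 7] / [8];  Q = [1, 2] / [3, 4] / [5]
  Insert 5 (step 6): P = [1, 2, 5] / [6, 7] / [8];  Q = [1, 2, 6] / [3, 4] / [5]
  Insert 3 (step 7): P = [1, 2, 3] / [5, 7] / [6] / [8];  Q = [1, 2, 6] / [3, 4] / [5] / [7]
  Insert 4 (step 8): P = [1, 2, 3, 4] / [5, 7] / [6] / [8];  Q = [1, 2, 6, 8] / [3, 4] / [5] / [7]
Final shape: (4, 2, 1, 1).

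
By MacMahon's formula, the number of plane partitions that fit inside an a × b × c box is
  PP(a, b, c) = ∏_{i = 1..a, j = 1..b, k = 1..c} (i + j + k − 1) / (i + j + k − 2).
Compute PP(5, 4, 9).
PP(5, 4, 9) = 23029990984

Evaluate the triple product over i = 1..5, j = 1..4, k = 1..9. The factors are (2/1) · (3/2) · (4/3) · (5/4) · (6/5) · (7/6) · (8/7) · (9/8) · … (180 factors total). The numerators and denominators telescope so the product is an integer; carrying out the multiplication exactly gives PP(5, 4, 9) = 23029990984.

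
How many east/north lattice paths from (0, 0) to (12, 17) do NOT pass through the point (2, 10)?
Number of paths = 50612367

Total paths from (0, 0) to (12, 17): C(29, 12) = 51895935. Paths through (2, 10): (paths (0, 0) → (2, 10)) × (paths (2, 10) → (12, 17)) = C(12, 2) · C(17, 10) = 66 · 19448 = 1283568. Avoidance count = 51895935 − 1283568 = 50612367.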